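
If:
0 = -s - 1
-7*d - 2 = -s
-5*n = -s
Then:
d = -3/7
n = -1/5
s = -1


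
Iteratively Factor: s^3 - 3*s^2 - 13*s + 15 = (s - 5)*(s^2 + 2*s - 3) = (s - 5)*(s + 3)*(s - 1)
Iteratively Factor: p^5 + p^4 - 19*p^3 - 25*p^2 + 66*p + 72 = (p + 3)*(p^4 - 2*p^3 - 13*p^2 + 14*p + 24) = (p + 1)*(p + 3)*(p^3 - 3*p^2 - 10*p + 24) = (p + 1)*(p + 3)^2*(p^2 - 6*p + 8) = (p - 2)*(p + 1)*(p + 3)^2*(p - 4)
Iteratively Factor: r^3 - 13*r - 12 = (r + 3)*(r^2 - 3*r - 4) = (r + 1)*(r + 3)*(r - 4)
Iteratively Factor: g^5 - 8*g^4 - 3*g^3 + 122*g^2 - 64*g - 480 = (g + 2)*(g^4 - 10*g^3 + 17*g^2 + 88*g - 240) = (g - 4)*(g + 2)*(g^3 - 6*g^2 - 7*g + 60) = (g - 4)^2*(g + 2)*(g^2 - 2*g - 15) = (g - 5)*(g - 4)^2*(g + 2)*(g + 3)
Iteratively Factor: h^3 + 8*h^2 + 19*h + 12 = (h + 3)*(h^2 + 5*h + 4) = (h + 1)*(h + 3)*(h + 4)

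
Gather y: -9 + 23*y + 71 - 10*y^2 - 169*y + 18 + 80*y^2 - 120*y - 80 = 70*y^2 - 266*y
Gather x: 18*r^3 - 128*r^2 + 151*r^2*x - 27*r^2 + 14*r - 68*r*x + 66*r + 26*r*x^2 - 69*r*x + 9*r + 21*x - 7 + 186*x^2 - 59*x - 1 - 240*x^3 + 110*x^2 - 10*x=18*r^3 - 155*r^2 + 89*r - 240*x^3 + x^2*(26*r + 296) + x*(151*r^2 - 137*r - 48) - 8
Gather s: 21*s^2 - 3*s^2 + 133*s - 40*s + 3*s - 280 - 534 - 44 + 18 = 18*s^2 + 96*s - 840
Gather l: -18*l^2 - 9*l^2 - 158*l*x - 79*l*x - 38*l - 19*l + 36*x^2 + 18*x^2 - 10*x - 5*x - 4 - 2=-27*l^2 + l*(-237*x - 57) + 54*x^2 - 15*x - 6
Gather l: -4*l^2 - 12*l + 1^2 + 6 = -4*l^2 - 12*l + 7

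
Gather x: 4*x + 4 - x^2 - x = -x^2 + 3*x + 4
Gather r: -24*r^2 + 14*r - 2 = -24*r^2 + 14*r - 2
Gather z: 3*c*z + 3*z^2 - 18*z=3*z^2 + z*(3*c - 18)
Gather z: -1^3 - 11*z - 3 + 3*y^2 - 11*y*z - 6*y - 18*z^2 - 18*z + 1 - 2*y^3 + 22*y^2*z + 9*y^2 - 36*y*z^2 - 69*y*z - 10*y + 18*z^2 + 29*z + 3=-2*y^3 + 12*y^2 - 36*y*z^2 - 16*y + z*(22*y^2 - 80*y)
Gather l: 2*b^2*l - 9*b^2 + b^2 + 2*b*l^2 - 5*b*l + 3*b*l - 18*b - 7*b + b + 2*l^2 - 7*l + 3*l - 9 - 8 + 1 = -8*b^2 - 24*b + l^2*(2*b + 2) + l*(2*b^2 - 2*b - 4) - 16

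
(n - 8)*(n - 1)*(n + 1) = n^3 - 8*n^2 - n + 8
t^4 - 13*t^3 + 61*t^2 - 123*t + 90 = (t - 5)*(t - 3)^2*(t - 2)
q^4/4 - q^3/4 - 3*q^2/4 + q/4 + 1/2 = (q/4 + 1/4)*(q - 2)*(q - 1)*(q + 1)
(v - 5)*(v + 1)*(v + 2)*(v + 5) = v^4 + 3*v^3 - 23*v^2 - 75*v - 50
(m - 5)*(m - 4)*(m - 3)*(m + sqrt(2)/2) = m^4 - 12*m^3 + sqrt(2)*m^3/2 - 6*sqrt(2)*m^2 + 47*m^2 - 60*m + 47*sqrt(2)*m/2 - 30*sqrt(2)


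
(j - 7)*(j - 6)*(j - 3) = j^3 - 16*j^2 + 81*j - 126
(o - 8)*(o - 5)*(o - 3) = o^3 - 16*o^2 + 79*o - 120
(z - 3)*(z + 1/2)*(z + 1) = z^3 - 3*z^2/2 - 4*z - 3/2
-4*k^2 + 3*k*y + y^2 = (-k + y)*(4*k + y)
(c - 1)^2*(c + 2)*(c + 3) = c^4 + 3*c^3 - 3*c^2 - 7*c + 6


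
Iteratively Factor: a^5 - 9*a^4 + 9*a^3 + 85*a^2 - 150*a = (a + 3)*(a^4 - 12*a^3 + 45*a^2 - 50*a) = (a - 5)*(a + 3)*(a^3 - 7*a^2 + 10*a) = (a - 5)*(a - 2)*(a + 3)*(a^2 - 5*a) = (a - 5)^2*(a - 2)*(a + 3)*(a)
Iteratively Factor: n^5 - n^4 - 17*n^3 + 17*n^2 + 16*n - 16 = (n - 4)*(n^4 + 3*n^3 - 5*n^2 - 3*n + 4) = (n - 4)*(n + 1)*(n^3 + 2*n^2 - 7*n + 4) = (n - 4)*(n + 1)*(n + 4)*(n^2 - 2*n + 1) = (n - 4)*(n - 1)*(n + 1)*(n + 4)*(n - 1)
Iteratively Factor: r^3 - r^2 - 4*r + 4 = (r - 2)*(r^2 + r - 2) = (r - 2)*(r - 1)*(r + 2)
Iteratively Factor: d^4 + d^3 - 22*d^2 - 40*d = (d - 5)*(d^3 + 6*d^2 + 8*d) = (d - 5)*(d + 2)*(d^2 + 4*d) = (d - 5)*(d + 2)*(d + 4)*(d)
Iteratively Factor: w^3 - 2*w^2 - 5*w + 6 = (w - 3)*(w^2 + w - 2) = (w - 3)*(w - 1)*(w + 2)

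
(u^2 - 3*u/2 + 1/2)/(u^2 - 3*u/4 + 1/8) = 4*(u - 1)/(4*u - 1)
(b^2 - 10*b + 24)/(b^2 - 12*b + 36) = (b - 4)/(b - 6)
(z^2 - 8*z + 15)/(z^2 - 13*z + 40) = (z - 3)/(z - 8)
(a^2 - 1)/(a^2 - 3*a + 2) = (a + 1)/(a - 2)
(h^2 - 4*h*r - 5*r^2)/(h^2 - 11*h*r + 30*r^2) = (-h - r)/(-h + 6*r)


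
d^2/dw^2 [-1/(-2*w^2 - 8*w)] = (-w*(w + 4) + 4*(w + 2)^2)/(w^3*(w + 4)^3)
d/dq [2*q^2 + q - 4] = 4*q + 1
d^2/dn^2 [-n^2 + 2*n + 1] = -2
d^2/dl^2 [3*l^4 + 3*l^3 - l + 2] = 18*l*(2*l + 1)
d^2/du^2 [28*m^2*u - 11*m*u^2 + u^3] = -22*m + 6*u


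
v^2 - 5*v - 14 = (v - 7)*(v + 2)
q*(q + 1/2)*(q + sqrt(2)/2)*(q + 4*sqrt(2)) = q^4 + q^3/2 + 9*sqrt(2)*q^3/2 + 9*sqrt(2)*q^2/4 + 4*q^2 + 2*q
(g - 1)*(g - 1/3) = g^2 - 4*g/3 + 1/3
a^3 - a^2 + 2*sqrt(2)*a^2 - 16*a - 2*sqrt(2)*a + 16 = (a - 1)*(a - 2*sqrt(2))*(a + 4*sqrt(2))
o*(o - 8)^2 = o^3 - 16*o^2 + 64*o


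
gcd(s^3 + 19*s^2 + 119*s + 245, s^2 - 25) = s + 5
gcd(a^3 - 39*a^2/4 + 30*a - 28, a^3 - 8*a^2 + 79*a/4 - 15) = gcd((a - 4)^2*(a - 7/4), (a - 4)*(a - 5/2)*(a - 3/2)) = a - 4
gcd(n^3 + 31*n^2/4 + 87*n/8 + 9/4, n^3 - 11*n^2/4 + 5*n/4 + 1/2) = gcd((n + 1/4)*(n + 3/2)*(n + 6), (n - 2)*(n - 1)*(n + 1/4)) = n + 1/4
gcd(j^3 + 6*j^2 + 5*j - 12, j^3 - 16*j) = j + 4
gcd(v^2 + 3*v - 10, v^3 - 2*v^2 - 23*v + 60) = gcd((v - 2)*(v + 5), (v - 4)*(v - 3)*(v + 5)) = v + 5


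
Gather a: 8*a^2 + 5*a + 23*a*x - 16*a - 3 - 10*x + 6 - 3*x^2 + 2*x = 8*a^2 + a*(23*x - 11) - 3*x^2 - 8*x + 3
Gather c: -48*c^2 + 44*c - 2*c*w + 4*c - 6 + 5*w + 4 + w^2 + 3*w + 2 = -48*c^2 + c*(48 - 2*w) + w^2 + 8*w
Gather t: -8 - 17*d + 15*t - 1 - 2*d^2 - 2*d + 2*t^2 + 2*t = -2*d^2 - 19*d + 2*t^2 + 17*t - 9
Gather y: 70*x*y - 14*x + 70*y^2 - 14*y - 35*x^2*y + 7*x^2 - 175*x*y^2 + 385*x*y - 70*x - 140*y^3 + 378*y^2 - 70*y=7*x^2 - 84*x - 140*y^3 + y^2*(448 - 175*x) + y*(-35*x^2 + 455*x - 84)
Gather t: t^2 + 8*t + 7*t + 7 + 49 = t^2 + 15*t + 56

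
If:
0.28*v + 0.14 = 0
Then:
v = -0.50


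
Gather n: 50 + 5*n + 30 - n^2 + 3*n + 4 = -n^2 + 8*n + 84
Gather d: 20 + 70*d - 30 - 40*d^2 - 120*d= -40*d^2 - 50*d - 10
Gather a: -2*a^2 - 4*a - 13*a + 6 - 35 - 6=-2*a^2 - 17*a - 35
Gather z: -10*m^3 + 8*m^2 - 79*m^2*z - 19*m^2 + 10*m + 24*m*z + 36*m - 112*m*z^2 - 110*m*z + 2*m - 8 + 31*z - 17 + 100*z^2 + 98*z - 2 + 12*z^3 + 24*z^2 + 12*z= -10*m^3 - 11*m^2 + 48*m + 12*z^3 + z^2*(124 - 112*m) + z*(-79*m^2 - 86*m + 141) - 27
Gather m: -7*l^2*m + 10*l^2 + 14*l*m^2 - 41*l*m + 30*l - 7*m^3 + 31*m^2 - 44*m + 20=10*l^2 + 30*l - 7*m^3 + m^2*(14*l + 31) + m*(-7*l^2 - 41*l - 44) + 20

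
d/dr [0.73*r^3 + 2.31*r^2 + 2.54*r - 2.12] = 2.19*r^2 + 4.62*r + 2.54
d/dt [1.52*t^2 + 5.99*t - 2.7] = 3.04*t + 5.99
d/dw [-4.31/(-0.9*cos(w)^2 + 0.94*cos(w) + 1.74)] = (7.758*cos(w) - 4.0514)*sin(w)/(-0.9*cos(w)^2 + 0.94*cos(w) + 1.74)^2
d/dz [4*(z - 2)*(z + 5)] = 8*z + 12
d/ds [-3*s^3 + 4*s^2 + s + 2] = -9*s^2 + 8*s + 1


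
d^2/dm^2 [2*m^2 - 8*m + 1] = 4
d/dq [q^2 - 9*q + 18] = 2*q - 9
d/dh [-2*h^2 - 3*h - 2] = -4*h - 3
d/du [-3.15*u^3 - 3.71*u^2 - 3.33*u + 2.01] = -9.45*u^2 - 7.42*u - 3.33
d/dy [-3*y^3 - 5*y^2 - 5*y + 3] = -9*y^2 - 10*y - 5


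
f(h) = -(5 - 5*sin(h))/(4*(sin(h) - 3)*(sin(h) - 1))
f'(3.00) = 0.15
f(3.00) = -0.44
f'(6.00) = -0.11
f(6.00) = -0.38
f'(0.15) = -0.15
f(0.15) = -0.44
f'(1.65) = 0.02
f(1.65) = -0.62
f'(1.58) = 0.00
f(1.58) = -0.62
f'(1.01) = -0.14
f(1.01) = -0.58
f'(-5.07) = -0.10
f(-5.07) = -0.61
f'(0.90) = -0.16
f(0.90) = -0.56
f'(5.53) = -0.07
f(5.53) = -0.34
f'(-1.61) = 0.00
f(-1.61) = -0.31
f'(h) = (5 - 5*sin(h))*cos(h)/(4*(sin(h) - 3)*(sin(h) - 1)^2) + (5 - 5*sin(h))*cos(h)/(4*(sin(h) - 3)^2*(sin(h) - 1)) + 5*cos(h)/(4*(sin(h) - 3)*(sin(h) - 1)) = -5*cos(h)/(4*(sin(h) - 3)^2)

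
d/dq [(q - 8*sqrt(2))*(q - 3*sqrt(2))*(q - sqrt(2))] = 3*q^2 - 24*sqrt(2)*q + 70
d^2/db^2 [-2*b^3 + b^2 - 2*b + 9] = 2 - 12*b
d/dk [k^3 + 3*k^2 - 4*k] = 3*k^2 + 6*k - 4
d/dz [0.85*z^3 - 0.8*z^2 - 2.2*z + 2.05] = 2.55*z^2 - 1.6*z - 2.2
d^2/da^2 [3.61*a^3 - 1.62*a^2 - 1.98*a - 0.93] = 21.66*a - 3.24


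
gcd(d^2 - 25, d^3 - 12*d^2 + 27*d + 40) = d - 5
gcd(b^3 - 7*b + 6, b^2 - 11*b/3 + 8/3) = b - 1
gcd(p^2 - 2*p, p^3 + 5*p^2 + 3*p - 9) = 1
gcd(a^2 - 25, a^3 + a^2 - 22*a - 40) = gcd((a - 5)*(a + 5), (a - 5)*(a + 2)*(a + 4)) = a - 5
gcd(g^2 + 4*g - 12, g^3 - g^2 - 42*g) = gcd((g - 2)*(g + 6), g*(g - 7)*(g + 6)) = g + 6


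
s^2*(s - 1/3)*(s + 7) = s^4 + 20*s^3/3 - 7*s^2/3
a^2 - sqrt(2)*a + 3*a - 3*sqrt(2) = (a + 3)*(a - sqrt(2))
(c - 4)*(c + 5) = c^2 + c - 20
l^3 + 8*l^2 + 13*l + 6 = (l + 1)^2*(l + 6)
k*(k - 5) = k^2 - 5*k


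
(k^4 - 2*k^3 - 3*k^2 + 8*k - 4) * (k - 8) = k^5 - 10*k^4 + 13*k^3 + 32*k^2 - 68*k + 32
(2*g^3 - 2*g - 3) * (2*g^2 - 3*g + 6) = 4*g^5 - 6*g^4 + 8*g^3 - 3*g - 18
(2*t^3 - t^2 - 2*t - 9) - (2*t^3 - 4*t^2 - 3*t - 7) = 3*t^2 + t - 2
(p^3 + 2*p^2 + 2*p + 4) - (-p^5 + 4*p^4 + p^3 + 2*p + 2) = p^5 - 4*p^4 + 2*p^2 + 2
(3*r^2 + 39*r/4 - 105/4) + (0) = 3*r^2 + 39*r/4 - 105/4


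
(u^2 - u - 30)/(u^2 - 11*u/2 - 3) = 2*(u + 5)/(2*u + 1)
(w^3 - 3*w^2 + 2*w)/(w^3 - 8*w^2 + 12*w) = (w - 1)/(w - 6)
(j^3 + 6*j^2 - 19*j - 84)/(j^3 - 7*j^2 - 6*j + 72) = (j + 7)/(j - 6)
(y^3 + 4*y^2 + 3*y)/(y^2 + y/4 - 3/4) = 4*y*(y + 3)/(4*y - 3)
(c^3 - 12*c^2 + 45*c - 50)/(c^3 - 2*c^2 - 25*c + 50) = (c - 5)/(c + 5)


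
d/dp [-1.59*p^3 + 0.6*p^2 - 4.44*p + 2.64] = -4.77*p^2 + 1.2*p - 4.44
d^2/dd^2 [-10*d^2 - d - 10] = -20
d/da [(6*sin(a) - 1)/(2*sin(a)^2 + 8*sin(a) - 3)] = 2*(-6*sin(a)^2 + 2*sin(a) - 5)*cos(a)/(8*sin(a) - cos(2*a) - 2)^2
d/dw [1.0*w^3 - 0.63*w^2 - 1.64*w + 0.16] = 3.0*w^2 - 1.26*w - 1.64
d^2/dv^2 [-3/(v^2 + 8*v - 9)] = 6*(v^2 + 8*v - 4*(v + 4)^2 - 9)/(v^2 + 8*v - 9)^3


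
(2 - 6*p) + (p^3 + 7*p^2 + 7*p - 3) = p^3 + 7*p^2 + p - 1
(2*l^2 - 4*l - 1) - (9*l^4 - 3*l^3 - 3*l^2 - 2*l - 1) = -9*l^4 + 3*l^3 + 5*l^2 - 2*l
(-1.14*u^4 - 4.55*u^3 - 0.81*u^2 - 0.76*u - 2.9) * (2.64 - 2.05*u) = 2.337*u^5 + 6.3179*u^4 - 10.3515*u^3 - 0.5804*u^2 + 3.9386*u - 7.656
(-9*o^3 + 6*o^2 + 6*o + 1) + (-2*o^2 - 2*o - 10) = -9*o^3 + 4*o^2 + 4*o - 9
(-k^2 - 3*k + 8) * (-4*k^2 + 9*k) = 4*k^4 + 3*k^3 - 59*k^2 + 72*k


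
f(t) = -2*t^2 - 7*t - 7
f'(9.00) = -43.00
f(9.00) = -232.00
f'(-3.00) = 5.00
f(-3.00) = -4.00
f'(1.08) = -11.32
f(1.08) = -16.89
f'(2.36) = -16.44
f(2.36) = -34.66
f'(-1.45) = -1.20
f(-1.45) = -1.06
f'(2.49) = -16.96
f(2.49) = -36.83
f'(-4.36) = 10.44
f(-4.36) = -14.50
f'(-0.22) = -6.12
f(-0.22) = -5.56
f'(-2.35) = 2.40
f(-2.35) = -1.60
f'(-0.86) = -3.56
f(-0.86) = -2.46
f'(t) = -4*t - 7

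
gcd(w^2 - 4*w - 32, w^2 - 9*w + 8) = w - 8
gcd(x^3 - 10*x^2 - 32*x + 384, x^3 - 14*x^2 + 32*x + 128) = x^2 - 16*x + 64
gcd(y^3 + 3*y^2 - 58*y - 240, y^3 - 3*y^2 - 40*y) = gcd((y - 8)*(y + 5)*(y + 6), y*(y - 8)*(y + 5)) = y^2 - 3*y - 40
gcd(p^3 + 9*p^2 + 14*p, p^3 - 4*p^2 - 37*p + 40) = 1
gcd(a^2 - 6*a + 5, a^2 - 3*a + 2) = a - 1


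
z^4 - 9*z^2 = z^2*(z - 3)*(z + 3)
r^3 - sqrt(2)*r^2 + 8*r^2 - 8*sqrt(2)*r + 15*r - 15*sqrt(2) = (r + 3)*(r + 5)*(r - sqrt(2))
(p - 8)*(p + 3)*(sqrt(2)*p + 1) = sqrt(2)*p^3 - 5*sqrt(2)*p^2 + p^2 - 24*sqrt(2)*p - 5*p - 24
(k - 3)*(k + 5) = k^2 + 2*k - 15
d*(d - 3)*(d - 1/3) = d^3 - 10*d^2/3 + d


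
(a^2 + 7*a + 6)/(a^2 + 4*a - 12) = (a + 1)/(a - 2)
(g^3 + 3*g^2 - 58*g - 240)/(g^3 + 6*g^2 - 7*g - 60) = (g^2 - 2*g - 48)/(g^2 + g - 12)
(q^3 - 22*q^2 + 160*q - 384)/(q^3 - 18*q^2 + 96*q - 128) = (q - 6)/(q - 2)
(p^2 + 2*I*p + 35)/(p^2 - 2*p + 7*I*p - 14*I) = (p - 5*I)/(p - 2)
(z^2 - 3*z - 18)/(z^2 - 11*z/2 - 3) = 2*(z + 3)/(2*z + 1)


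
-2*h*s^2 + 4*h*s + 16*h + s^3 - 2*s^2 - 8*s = (-2*h + s)*(s - 4)*(s + 2)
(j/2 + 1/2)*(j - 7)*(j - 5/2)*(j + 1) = j^4/2 - 15*j^3/4 - j^2/4 + 51*j/4 + 35/4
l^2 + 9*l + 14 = (l + 2)*(l + 7)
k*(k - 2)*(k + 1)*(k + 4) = k^4 + 3*k^3 - 6*k^2 - 8*k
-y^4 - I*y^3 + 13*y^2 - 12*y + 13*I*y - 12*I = (y - 3)*(y + 4)*(-I*y + 1)*(-I*y + I)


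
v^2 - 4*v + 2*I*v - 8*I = (v - 4)*(v + 2*I)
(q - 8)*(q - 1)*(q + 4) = q^3 - 5*q^2 - 28*q + 32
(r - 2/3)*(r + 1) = r^2 + r/3 - 2/3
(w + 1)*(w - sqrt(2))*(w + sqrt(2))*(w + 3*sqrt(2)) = w^4 + w^3 + 3*sqrt(2)*w^3 - 2*w^2 + 3*sqrt(2)*w^2 - 6*sqrt(2)*w - 2*w - 6*sqrt(2)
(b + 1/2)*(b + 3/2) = b^2 + 2*b + 3/4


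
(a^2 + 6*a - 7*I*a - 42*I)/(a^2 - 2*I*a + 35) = (a + 6)/(a + 5*I)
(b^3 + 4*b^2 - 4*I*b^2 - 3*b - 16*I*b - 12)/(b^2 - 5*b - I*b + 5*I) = (b^2 + b*(4 - 3*I) - 12*I)/(b - 5)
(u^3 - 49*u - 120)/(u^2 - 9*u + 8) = (u^2 + 8*u + 15)/(u - 1)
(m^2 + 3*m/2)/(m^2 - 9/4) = 2*m/(2*m - 3)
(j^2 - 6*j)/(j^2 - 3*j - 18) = j/(j + 3)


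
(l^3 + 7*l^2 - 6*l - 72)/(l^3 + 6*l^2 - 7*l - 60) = (l + 6)/(l + 5)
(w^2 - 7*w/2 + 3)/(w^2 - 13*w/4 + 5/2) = 2*(2*w - 3)/(4*w - 5)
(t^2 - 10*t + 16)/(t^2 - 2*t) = (t - 8)/t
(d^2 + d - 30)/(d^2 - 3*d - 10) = (d + 6)/(d + 2)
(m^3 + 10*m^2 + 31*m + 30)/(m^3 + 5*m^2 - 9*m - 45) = (m + 2)/(m - 3)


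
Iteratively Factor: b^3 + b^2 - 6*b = (b + 3)*(b^2 - 2*b) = b*(b + 3)*(b - 2)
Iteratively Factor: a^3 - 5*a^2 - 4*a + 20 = (a + 2)*(a^2 - 7*a + 10) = (a - 2)*(a + 2)*(a - 5)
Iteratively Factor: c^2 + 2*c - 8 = (c + 4)*(c - 2)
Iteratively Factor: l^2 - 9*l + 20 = (l - 5)*(l - 4)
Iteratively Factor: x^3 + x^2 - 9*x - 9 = (x + 3)*(x^2 - 2*x - 3) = (x + 1)*(x + 3)*(x - 3)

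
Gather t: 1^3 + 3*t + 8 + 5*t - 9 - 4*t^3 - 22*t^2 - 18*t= -4*t^3 - 22*t^2 - 10*t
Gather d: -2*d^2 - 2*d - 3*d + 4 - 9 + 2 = -2*d^2 - 5*d - 3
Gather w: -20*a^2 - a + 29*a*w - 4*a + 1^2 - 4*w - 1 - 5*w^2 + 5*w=-20*a^2 - 5*a - 5*w^2 + w*(29*a + 1)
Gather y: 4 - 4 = 0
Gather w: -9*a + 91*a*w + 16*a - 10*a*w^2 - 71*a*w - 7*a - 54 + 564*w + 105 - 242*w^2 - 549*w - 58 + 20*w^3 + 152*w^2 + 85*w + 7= 20*w^3 + w^2*(-10*a - 90) + w*(20*a + 100)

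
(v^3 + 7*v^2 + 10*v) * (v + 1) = v^4 + 8*v^3 + 17*v^2 + 10*v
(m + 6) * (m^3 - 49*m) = m^4 + 6*m^3 - 49*m^2 - 294*m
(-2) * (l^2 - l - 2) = -2*l^2 + 2*l + 4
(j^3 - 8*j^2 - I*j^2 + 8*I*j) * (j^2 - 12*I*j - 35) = j^5 - 8*j^4 - 13*I*j^4 - 47*j^3 + 104*I*j^3 + 376*j^2 + 35*I*j^2 - 280*I*j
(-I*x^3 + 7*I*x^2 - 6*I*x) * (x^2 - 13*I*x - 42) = -I*x^5 - 13*x^4 + 7*I*x^4 + 91*x^3 + 36*I*x^3 - 78*x^2 - 294*I*x^2 + 252*I*x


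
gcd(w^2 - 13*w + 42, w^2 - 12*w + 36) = w - 6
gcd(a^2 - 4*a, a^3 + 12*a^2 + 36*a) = a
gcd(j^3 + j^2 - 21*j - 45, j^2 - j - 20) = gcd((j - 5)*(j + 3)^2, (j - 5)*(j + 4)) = j - 5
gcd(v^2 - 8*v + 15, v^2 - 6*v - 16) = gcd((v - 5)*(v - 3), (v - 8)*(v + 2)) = 1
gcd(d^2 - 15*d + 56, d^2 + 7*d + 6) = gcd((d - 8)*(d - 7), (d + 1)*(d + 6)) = 1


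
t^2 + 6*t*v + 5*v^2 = (t + v)*(t + 5*v)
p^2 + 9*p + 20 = (p + 4)*(p + 5)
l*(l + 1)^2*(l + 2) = l^4 + 4*l^3 + 5*l^2 + 2*l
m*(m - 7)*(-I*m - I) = -I*m^3 + 6*I*m^2 + 7*I*m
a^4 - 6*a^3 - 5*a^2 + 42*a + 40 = (a - 5)*(a - 4)*(a + 1)*(a + 2)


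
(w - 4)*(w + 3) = w^2 - w - 12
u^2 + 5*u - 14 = (u - 2)*(u + 7)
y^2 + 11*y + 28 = (y + 4)*(y + 7)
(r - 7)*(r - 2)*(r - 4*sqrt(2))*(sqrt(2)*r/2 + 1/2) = sqrt(2)*r^4/2 - 9*sqrt(2)*r^3/2 - 7*r^3/2 + 5*sqrt(2)*r^2 + 63*r^2/2 - 49*r + 18*sqrt(2)*r - 28*sqrt(2)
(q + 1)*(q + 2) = q^2 + 3*q + 2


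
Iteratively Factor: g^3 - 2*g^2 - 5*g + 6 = (g + 2)*(g^2 - 4*g + 3) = (g - 1)*(g + 2)*(g - 3)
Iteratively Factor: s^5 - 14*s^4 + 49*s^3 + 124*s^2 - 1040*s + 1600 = (s - 5)*(s^4 - 9*s^3 + 4*s^2 + 144*s - 320) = (s - 5)*(s + 4)*(s^3 - 13*s^2 + 56*s - 80) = (s - 5)^2*(s + 4)*(s^2 - 8*s + 16) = (s - 5)^2*(s - 4)*(s + 4)*(s - 4)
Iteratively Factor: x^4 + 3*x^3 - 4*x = (x - 1)*(x^3 + 4*x^2 + 4*x) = (x - 1)*(x + 2)*(x^2 + 2*x) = (x - 1)*(x + 2)^2*(x)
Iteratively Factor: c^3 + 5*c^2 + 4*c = (c)*(c^2 + 5*c + 4) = c*(c + 4)*(c + 1)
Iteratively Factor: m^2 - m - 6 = (m + 2)*(m - 3)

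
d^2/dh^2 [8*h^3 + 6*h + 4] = 48*h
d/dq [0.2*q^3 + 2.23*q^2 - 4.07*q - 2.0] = 0.6*q^2 + 4.46*q - 4.07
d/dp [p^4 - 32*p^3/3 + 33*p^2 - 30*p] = 4*p^3 - 32*p^2 + 66*p - 30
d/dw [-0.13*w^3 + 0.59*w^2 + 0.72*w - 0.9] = -0.39*w^2 + 1.18*w + 0.72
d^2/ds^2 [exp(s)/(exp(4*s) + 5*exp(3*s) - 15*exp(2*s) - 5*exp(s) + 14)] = (3*(-8*exp(3*s) - 25*exp(2*s) + 40*exp(s) + 5)*(exp(4*s) + 5*exp(3*s) - 15*exp(2*s) - 5*exp(s) + 14)*exp(s) + 2*(4*exp(3*s) + 15*exp(2*s) - 30*exp(s) - 5)^2*exp(2*s) + (exp(4*s) + 5*exp(3*s) - 15*exp(2*s) - 5*exp(s) + 14)^2)*exp(s)/(exp(4*s) + 5*exp(3*s) - 15*exp(2*s) - 5*exp(s) + 14)^3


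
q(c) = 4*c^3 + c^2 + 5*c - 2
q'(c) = 12*c^2 + 2*c + 5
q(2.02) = 45.15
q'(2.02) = 58.00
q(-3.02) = -118.15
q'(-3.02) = 108.40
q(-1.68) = -26.54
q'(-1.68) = 35.51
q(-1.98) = -39.03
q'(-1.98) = 48.08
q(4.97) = 538.60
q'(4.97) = 311.35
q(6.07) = 959.79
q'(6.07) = 459.28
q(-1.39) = -17.76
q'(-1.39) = 25.41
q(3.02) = 132.39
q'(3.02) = 120.48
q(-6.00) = -860.00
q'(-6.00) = 425.00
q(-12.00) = -6830.00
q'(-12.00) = 1709.00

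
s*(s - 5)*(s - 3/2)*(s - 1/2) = s^4 - 7*s^3 + 43*s^2/4 - 15*s/4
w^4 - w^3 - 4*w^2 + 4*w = w*(w - 2)*(w - 1)*(w + 2)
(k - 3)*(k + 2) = k^2 - k - 6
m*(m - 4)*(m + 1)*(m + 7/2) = m^4 + m^3/2 - 29*m^2/2 - 14*m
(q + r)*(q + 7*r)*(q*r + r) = q^3*r + 8*q^2*r^2 + q^2*r + 7*q*r^3 + 8*q*r^2 + 7*r^3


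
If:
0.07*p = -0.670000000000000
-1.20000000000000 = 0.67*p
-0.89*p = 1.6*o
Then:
No Solution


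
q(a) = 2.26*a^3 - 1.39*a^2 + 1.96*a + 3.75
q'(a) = 6.78*a^2 - 2.78*a + 1.96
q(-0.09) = 3.56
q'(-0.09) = 2.27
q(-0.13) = 3.47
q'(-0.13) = 2.44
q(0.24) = 4.17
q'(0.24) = 1.68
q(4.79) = 229.63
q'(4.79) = 144.20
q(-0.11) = 3.51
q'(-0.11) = 2.35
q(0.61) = 4.94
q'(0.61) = 2.79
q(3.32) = 77.64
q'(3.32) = 67.46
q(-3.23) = -93.24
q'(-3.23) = 81.67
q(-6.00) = -546.21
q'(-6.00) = 262.72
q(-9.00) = -1774.02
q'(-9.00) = 576.16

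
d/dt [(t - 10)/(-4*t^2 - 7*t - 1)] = (-4*t^2 - 7*t + (t - 10)*(8*t + 7) - 1)/(4*t^2 + 7*t + 1)^2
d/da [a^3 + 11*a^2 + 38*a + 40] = 3*a^2 + 22*a + 38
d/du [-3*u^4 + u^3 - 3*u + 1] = -12*u^3 + 3*u^2 - 3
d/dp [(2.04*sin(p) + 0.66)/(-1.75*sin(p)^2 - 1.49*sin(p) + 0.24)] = (3.57*sin(p)^2 + 2.31*sin(p) + 1.473)*cos(p)/(3.0625*sin(p)^4 + 5.215*sin(p)^3 + 1.3801*sin(p)^2 - 0.7152*sin(p) + 0.0576)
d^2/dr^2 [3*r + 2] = 0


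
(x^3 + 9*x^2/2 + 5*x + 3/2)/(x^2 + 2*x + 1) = (2*x^2 + 7*x + 3)/(2*(x + 1))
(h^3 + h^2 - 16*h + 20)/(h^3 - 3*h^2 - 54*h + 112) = (h^2 + 3*h - 10)/(h^2 - h - 56)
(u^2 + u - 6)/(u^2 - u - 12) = (u - 2)/(u - 4)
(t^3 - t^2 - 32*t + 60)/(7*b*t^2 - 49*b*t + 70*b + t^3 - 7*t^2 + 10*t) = (t + 6)/(7*b + t)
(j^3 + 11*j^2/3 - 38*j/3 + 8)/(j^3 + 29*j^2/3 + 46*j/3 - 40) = (j - 1)/(j + 5)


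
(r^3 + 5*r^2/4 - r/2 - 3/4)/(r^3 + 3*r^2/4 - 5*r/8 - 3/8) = 2*(r + 1)/(2*r + 1)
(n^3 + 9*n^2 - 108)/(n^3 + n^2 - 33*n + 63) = (n^2 + 12*n + 36)/(n^2 + 4*n - 21)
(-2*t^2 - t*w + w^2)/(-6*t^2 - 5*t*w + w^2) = (2*t - w)/(6*t - w)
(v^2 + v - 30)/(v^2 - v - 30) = (-v^2 - v + 30)/(-v^2 + v + 30)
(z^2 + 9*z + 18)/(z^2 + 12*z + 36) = (z + 3)/(z + 6)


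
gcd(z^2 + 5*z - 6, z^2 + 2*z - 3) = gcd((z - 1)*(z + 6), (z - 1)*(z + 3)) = z - 1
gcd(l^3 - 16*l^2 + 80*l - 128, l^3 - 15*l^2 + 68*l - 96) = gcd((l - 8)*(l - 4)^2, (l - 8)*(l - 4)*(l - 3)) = l^2 - 12*l + 32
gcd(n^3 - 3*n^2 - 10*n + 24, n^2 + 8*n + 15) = n + 3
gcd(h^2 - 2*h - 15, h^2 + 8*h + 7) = 1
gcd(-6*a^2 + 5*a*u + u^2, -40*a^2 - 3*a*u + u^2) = 1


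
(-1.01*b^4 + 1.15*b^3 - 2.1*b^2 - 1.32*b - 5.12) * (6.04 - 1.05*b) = 1.0605*b^5 - 7.3079*b^4 + 9.151*b^3 - 11.298*b^2 - 2.5968*b - 30.9248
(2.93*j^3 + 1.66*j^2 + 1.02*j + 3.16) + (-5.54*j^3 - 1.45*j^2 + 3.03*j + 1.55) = -2.61*j^3 + 0.21*j^2 + 4.05*j + 4.71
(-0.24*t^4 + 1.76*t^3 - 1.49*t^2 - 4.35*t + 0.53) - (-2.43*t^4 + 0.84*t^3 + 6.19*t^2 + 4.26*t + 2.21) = 2.19*t^4 + 0.92*t^3 - 7.68*t^2 - 8.61*t - 1.68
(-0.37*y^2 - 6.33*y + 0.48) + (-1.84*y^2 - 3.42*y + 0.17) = -2.21*y^2 - 9.75*y + 0.65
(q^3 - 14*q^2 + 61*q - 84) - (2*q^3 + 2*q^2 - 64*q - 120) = -q^3 - 16*q^2 + 125*q + 36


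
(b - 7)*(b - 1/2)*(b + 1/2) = b^3 - 7*b^2 - b/4 + 7/4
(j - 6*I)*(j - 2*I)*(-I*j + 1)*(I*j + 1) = j^4 - 8*I*j^3 - 11*j^2 - 8*I*j - 12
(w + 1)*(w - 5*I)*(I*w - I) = I*w^3 + 5*w^2 - I*w - 5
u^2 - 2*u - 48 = (u - 8)*(u + 6)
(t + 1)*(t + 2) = t^2 + 3*t + 2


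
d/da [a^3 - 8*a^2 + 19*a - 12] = 3*a^2 - 16*a + 19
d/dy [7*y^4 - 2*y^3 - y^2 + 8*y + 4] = 28*y^3 - 6*y^2 - 2*y + 8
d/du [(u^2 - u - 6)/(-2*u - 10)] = (-u^2 - 10*u - 1)/(2*(u^2 + 10*u + 25))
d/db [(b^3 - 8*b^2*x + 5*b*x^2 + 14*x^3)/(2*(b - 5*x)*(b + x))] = (b^2 - 10*b*x + 31*x^2)/(2*(b^2 - 10*b*x + 25*x^2))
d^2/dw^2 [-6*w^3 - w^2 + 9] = -36*w - 2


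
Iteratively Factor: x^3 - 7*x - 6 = (x + 1)*(x^2 - x - 6) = (x + 1)*(x + 2)*(x - 3)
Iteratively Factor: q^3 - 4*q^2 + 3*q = (q - 1)*(q^2 - 3*q) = (q - 3)*(q - 1)*(q)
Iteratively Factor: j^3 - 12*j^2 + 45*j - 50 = (j - 2)*(j^2 - 10*j + 25) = (j - 5)*(j - 2)*(j - 5)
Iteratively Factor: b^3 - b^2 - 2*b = (b + 1)*(b^2 - 2*b) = (b - 2)*(b + 1)*(b)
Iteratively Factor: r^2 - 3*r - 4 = (r + 1)*(r - 4)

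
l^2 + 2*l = l*(l + 2)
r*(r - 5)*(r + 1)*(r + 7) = r^4 + 3*r^3 - 33*r^2 - 35*r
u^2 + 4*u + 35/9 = (u + 5/3)*(u + 7/3)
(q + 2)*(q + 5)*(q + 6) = q^3 + 13*q^2 + 52*q + 60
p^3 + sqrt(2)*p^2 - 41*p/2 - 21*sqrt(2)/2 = (p - 3*sqrt(2))*(p + sqrt(2)/2)*(p + 7*sqrt(2)/2)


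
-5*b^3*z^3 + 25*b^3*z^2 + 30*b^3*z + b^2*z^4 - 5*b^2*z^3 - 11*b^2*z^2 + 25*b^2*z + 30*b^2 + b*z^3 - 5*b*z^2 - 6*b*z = (-5*b + z)*(z - 6)*(b*z + 1)*(b*z + b)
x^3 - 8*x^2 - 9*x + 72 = (x - 8)*(x - 3)*(x + 3)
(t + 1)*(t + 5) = t^2 + 6*t + 5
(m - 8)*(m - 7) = m^2 - 15*m + 56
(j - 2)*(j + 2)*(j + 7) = j^3 + 7*j^2 - 4*j - 28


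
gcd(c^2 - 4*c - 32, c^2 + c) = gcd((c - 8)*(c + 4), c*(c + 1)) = 1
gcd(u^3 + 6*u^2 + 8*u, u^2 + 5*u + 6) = u + 2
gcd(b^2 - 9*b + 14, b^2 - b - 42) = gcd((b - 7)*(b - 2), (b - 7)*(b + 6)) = b - 7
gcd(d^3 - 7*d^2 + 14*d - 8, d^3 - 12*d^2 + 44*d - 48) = d^2 - 6*d + 8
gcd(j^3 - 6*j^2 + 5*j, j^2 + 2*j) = j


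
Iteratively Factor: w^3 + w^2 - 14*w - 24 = (w + 2)*(w^2 - w - 12) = (w + 2)*(w + 3)*(w - 4)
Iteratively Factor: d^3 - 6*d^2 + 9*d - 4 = (d - 4)*(d^2 - 2*d + 1) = (d - 4)*(d - 1)*(d - 1)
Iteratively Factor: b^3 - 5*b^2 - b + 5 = (b - 1)*(b^2 - 4*b - 5) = (b - 5)*(b - 1)*(b + 1)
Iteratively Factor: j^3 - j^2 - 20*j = (j)*(j^2 - j - 20) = j*(j + 4)*(j - 5)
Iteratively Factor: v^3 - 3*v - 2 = (v + 1)*(v^2 - v - 2) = (v + 1)^2*(v - 2)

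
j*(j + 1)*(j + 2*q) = j^3 + 2*j^2*q + j^2 + 2*j*q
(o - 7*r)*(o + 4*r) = o^2 - 3*o*r - 28*r^2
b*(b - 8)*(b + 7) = b^3 - b^2 - 56*b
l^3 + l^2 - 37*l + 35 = (l - 5)*(l - 1)*(l + 7)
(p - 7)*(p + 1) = p^2 - 6*p - 7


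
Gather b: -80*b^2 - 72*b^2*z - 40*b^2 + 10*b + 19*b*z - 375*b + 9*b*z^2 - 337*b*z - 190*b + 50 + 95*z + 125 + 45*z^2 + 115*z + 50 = b^2*(-72*z - 120) + b*(9*z^2 - 318*z - 555) + 45*z^2 + 210*z + 225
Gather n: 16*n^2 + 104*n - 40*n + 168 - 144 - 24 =16*n^2 + 64*n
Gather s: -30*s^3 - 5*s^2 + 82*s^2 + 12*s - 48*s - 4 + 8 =-30*s^3 + 77*s^2 - 36*s + 4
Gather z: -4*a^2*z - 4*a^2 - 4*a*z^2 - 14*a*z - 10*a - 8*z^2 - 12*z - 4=-4*a^2 - 10*a + z^2*(-4*a - 8) + z*(-4*a^2 - 14*a - 12) - 4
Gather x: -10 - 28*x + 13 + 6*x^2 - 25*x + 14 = 6*x^2 - 53*x + 17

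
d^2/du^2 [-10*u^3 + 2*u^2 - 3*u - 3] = 4 - 60*u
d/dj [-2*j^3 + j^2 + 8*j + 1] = -6*j^2 + 2*j + 8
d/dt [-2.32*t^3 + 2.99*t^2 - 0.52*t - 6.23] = -6.96*t^2 + 5.98*t - 0.52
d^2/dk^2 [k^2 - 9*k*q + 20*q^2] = 2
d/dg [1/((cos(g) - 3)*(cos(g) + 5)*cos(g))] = (3*sin(g) - 15*sin(g)/cos(g)^2 + 4*tan(g))/((cos(g) - 3)^2*(cos(g) + 5)^2)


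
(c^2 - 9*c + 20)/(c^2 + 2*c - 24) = (c - 5)/(c + 6)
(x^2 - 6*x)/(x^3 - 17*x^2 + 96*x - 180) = x/(x^2 - 11*x + 30)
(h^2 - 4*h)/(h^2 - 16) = h/(h + 4)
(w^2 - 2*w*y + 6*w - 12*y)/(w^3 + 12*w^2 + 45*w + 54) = (w - 2*y)/(w^2 + 6*w + 9)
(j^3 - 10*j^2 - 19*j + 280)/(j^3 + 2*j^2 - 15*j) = (j^2 - 15*j + 56)/(j*(j - 3))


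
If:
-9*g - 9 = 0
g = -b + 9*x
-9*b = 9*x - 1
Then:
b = 1/5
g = -1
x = -4/45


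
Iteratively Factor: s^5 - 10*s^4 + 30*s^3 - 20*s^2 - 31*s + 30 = (s - 2)*(s^4 - 8*s^3 + 14*s^2 + 8*s - 15) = (s - 5)*(s - 2)*(s^3 - 3*s^2 - s + 3) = (s - 5)*(s - 2)*(s - 1)*(s^2 - 2*s - 3) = (s - 5)*(s - 3)*(s - 2)*(s - 1)*(s + 1)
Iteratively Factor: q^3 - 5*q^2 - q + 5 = (q - 5)*(q^2 - 1) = (q - 5)*(q - 1)*(q + 1)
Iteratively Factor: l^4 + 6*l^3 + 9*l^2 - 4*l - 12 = (l + 2)*(l^3 + 4*l^2 + l - 6) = (l + 2)^2*(l^2 + 2*l - 3) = (l - 1)*(l + 2)^2*(l + 3)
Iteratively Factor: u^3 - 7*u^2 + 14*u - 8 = (u - 4)*(u^2 - 3*u + 2) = (u - 4)*(u - 1)*(u - 2)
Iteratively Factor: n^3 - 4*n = (n + 2)*(n^2 - 2*n) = n*(n + 2)*(n - 2)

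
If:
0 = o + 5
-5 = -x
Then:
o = -5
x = 5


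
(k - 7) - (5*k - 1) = -4*k - 6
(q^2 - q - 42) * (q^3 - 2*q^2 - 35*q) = q^5 - 3*q^4 - 75*q^3 + 119*q^2 + 1470*q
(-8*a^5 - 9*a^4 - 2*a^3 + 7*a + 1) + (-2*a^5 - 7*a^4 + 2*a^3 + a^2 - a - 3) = -10*a^5 - 16*a^4 + a^2 + 6*a - 2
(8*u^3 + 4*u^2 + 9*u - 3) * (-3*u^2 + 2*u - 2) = -24*u^5 + 4*u^4 - 35*u^3 + 19*u^2 - 24*u + 6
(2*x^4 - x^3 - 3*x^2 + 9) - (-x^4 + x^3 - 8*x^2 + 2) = 3*x^4 - 2*x^3 + 5*x^2 + 7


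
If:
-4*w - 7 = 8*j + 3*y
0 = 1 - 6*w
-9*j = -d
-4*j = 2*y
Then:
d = -69/2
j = -23/6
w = 1/6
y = 23/3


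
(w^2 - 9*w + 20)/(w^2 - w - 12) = (w - 5)/(w + 3)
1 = 1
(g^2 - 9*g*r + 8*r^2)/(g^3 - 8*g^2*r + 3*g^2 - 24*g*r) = (g - r)/(g*(g + 3))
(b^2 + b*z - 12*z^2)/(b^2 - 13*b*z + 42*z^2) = (b^2 + b*z - 12*z^2)/(b^2 - 13*b*z + 42*z^2)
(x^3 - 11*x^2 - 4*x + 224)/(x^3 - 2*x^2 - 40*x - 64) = (x - 7)/(x + 2)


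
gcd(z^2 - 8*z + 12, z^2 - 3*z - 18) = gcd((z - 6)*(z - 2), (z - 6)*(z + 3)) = z - 6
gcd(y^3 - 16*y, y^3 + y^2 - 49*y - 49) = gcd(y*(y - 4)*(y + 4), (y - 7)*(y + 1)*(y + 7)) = 1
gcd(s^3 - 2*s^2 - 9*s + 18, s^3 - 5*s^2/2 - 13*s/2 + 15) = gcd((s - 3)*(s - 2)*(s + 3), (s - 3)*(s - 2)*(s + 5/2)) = s^2 - 5*s + 6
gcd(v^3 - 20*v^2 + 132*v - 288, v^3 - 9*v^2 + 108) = v^2 - 12*v + 36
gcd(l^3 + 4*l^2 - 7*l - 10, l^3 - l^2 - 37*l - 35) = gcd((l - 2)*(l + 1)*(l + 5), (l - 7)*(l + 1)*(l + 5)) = l^2 + 6*l + 5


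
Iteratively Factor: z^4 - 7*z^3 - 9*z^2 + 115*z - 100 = (z - 5)*(z^3 - 2*z^2 - 19*z + 20) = (z - 5)^2*(z^2 + 3*z - 4) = (z - 5)^2*(z + 4)*(z - 1)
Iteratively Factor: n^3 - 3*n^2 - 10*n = (n)*(n^2 - 3*n - 10) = n*(n - 5)*(n + 2)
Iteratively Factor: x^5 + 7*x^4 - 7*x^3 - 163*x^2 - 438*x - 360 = (x + 2)*(x^4 + 5*x^3 - 17*x^2 - 129*x - 180) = (x - 5)*(x + 2)*(x^3 + 10*x^2 + 33*x + 36) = (x - 5)*(x + 2)*(x + 4)*(x^2 + 6*x + 9) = (x - 5)*(x + 2)*(x + 3)*(x + 4)*(x + 3)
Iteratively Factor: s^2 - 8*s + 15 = (s - 5)*(s - 3)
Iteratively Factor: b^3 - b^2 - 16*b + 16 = (b - 4)*(b^2 + 3*b - 4) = (b - 4)*(b - 1)*(b + 4)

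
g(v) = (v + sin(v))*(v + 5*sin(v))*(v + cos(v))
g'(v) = (1 - sin(v))*(v + sin(v))*(v + 5*sin(v)) + (v + sin(v))*(v + cos(v))*(5*cos(v) + 1) + (v + 5*sin(v))*(v + cos(v))*(cos(v) + 1) = -(v + sin(v))*(v + 5*sin(v))*(sin(v) - 1) + (v + sin(v))*(v + cos(v))*(5*cos(v) + 1) + (v + 5*sin(v))*(v + cos(v))*(cos(v) + 1)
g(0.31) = 1.42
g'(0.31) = 9.78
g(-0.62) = 0.82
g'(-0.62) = 4.27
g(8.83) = 873.99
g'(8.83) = -172.03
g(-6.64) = -334.28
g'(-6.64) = 398.34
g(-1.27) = -13.10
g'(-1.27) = 39.31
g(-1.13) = -8.09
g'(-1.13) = 32.05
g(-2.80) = -52.50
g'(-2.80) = -23.84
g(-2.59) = -55.84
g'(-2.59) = -7.54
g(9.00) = 842.08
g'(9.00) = -201.55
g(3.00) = 23.40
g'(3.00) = -14.87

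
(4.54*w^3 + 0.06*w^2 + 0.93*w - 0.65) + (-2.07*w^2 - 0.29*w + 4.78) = 4.54*w^3 - 2.01*w^2 + 0.64*w + 4.13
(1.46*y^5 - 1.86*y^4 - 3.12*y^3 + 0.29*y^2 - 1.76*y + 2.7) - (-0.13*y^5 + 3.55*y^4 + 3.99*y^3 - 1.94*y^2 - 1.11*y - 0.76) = 1.59*y^5 - 5.41*y^4 - 7.11*y^3 + 2.23*y^2 - 0.65*y + 3.46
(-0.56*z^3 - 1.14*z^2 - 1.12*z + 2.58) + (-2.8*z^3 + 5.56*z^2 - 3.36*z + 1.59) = -3.36*z^3 + 4.42*z^2 - 4.48*z + 4.17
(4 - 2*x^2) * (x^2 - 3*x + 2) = -2*x^4 + 6*x^3 - 12*x + 8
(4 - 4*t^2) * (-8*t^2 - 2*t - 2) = 32*t^4 + 8*t^3 - 24*t^2 - 8*t - 8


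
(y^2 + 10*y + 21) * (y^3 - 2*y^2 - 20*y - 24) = y^5 + 8*y^4 - 19*y^3 - 266*y^2 - 660*y - 504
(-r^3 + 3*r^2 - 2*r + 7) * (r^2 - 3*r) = -r^5 + 6*r^4 - 11*r^3 + 13*r^2 - 21*r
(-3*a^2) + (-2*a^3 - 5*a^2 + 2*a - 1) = -2*a^3 - 8*a^2 + 2*a - 1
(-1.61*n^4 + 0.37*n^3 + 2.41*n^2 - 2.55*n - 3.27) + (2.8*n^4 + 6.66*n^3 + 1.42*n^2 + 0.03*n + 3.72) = 1.19*n^4 + 7.03*n^3 + 3.83*n^2 - 2.52*n + 0.45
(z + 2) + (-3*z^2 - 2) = -3*z^2 + z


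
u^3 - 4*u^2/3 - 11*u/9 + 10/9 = (u - 5/3)*(u - 2/3)*(u + 1)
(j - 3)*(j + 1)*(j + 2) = j^3 - 7*j - 6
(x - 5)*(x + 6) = x^2 + x - 30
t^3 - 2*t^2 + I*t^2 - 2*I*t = t*(t - 2)*(t + I)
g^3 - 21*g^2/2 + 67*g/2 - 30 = (g - 5)*(g - 4)*(g - 3/2)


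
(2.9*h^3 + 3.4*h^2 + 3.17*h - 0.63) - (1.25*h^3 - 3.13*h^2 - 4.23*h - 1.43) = 1.65*h^3 + 6.53*h^2 + 7.4*h + 0.8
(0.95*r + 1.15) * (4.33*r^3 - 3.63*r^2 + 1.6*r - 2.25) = 4.1135*r^4 + 1.531*r^3 - 2.6545*r^2 - 0.2975*r - 2.5875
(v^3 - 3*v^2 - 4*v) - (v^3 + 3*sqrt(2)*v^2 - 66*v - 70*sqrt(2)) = -3*sqrt(2)*v^2 - 3*v^2 + 62*v + 70*sqrt(2)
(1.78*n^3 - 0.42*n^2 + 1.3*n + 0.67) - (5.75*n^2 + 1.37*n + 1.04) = 1.78*n^3 - 6.17*n^2 - 0.0700000000000001*n - 0.37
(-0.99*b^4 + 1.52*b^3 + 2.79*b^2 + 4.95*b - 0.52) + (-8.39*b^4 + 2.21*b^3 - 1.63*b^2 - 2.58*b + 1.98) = -9.38*b^4 + 3.73*b^3 + 1.16*b^2 + 2.37*b + 1.46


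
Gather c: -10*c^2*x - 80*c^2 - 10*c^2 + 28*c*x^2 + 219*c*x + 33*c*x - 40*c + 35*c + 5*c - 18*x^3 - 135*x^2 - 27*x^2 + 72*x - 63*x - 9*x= c^2*(-10*x - 90) + c*(28*x^2 + 252*x) - 18*x^3 - 162*x^2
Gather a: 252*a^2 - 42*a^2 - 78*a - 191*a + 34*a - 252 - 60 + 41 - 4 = 210*a^2 - 235*a - 275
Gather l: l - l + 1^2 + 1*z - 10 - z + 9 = 0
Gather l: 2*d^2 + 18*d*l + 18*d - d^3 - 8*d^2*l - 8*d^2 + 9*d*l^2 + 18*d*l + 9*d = -d^3 - 6*d^2 + 9*d*l^2 + 27*d + l*(-8*d^2 + 36*d)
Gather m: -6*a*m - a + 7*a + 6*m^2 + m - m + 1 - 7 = -6*a*m + 6*a + 6*m^2 - 6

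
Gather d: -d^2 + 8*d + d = -d^2 + 9*d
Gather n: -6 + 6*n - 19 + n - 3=7*n - 28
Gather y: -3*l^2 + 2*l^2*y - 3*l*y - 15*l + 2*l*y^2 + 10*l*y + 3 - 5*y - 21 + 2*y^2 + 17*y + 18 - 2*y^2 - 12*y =-3*l^2 + 2*l*y^2 - 15*l + y*(2*l^2 + 7*l)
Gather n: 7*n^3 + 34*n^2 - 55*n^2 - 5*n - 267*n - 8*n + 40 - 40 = 7*n^3 - 21*n^2 - 280*n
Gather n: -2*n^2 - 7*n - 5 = -2*n^2 - 7*n - 5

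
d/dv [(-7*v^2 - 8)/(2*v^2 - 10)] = 43*v/(v^2 - 5)^2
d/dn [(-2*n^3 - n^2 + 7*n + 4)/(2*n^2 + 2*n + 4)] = (-n^4 - 2*n^3 - 10*n^2 - 6*n + 5)/(n^4 + 2*n^3 + 5*n^2 + 4*n + 4)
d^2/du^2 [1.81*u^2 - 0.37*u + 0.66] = 3.62000000000000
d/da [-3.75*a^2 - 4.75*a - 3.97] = -7.5*a - 4.75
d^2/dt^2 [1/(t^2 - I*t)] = 2*(-t*(t - I) + (2*t - I)^2)/(t^3*(t - I)^3)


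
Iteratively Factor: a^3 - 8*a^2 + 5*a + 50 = (a - 5)*(a^2 - 3*a - 10) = (a - 5)^2*(a + 2)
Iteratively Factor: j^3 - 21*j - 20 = (j + 1)*(j^2 - j - 20) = (j + 1)*(j + 4)*(j - 5)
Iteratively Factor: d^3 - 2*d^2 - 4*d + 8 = (d - 2)*(d^2 - 4) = (d - 2)*(d + 2)*(d - 2)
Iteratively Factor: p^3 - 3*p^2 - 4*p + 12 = (p - 3)*(p^2 - 4) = (p - 3)*(p + 2)*(p - 2)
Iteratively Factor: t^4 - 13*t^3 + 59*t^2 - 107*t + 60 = (t - 4)*(t^3 - 9*t^2 + 23*t - 15) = (t - 4)*(t - 1)*(t^2 - 8*t + 15) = (t - 5)*(t - 4)*(t - 1)*(t - 3)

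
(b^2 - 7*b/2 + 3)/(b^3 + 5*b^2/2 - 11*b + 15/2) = (b - 2)/(b^2 + 4*b - 5)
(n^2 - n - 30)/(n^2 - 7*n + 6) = (n + 5)/(n - 1)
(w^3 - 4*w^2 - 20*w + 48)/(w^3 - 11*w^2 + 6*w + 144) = (w^2 + 2*w - 8)/(w^2 - 5*w - 24)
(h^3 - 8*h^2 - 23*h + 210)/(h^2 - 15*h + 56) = (h^2 - h - 30)/(h - 8)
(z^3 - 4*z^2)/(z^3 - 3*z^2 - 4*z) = z/(z + 1)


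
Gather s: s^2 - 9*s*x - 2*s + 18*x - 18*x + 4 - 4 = s^2 + s*(-9*x - 2)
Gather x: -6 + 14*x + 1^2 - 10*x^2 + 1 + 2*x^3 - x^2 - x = 2*x^3 - 11*x^2 + 13*x - 4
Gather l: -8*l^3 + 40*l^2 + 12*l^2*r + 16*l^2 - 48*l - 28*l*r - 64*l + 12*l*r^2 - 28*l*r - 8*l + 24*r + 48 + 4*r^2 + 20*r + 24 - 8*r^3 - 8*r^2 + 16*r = -8*l^3 + l^2*(12*r + 56) + l*(12*r^2 - 56*r - 120) - 8*r^3 - 4*r^2 + 60*r + 72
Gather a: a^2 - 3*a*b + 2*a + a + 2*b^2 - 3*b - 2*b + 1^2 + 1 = a^2 + a*(3 - 3*b) + 2*b^2 - 5*b + 2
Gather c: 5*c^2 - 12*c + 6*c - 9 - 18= 5*c^2 - 6*c - 27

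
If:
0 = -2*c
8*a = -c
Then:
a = 0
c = 0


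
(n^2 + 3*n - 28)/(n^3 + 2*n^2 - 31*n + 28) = 1/(n - 1)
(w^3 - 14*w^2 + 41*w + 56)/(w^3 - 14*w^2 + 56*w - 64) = (w^2 - 6*w - 7)/(w^2 - 6*w + 8)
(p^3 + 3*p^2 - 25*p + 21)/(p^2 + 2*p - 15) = (p^2 + 6*p - 7)/(p + 5)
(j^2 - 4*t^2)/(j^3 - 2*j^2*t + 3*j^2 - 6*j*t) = (j + 2*t)/(j*(j + 3))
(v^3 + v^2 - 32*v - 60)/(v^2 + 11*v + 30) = (v^2 - 4*v - 12)/(v + 6)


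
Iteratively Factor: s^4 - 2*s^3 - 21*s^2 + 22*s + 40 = (s - 2)*(s^3 - 21*s - 20) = (s - 2)*(s + 4)*(s^2 - 4*s - 5) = (s - 2)*(s + 1)*(s + 4)*(s - 5)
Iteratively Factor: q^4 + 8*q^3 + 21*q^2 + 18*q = (q)*(q^3 + 8*q^2 + 21*q + 18) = q*(q + 2)*(q^2 + 6*q + 9) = q*(q + 2)*(q + 3)*(q + 3)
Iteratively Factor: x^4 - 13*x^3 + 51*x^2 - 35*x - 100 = (x + 1)*(x^3 - 14*x^2 + 65*x - 100) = (x - 4)*(x + 1)*(x^2 - 10*x + 25) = (x - 5)*(x - 4)*(x + 1)*(x - 5)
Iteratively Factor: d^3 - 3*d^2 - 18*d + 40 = (d - 5)*(d^2 + 2*d - 8) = (d - 5)*(d + 4)*(d - 2)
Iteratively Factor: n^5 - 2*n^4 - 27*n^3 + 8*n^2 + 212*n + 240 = (n + 2)*(n^4 - 4*n^3 - 19*n^2 + 46*n + 120) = (n - 4)*(n + 2)*(n^3 - 19*n - 30) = (n - 5)*(n - 4)*(n + 2)*(n^2 + 5*n + 6) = (n - 5)*(n - 4)*(n + 2)^2*(n + 3)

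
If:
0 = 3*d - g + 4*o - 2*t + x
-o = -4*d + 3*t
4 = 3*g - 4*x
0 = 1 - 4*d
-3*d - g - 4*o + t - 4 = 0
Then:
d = 1/4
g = -295/69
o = -3/92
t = 95/276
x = -387/92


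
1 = 1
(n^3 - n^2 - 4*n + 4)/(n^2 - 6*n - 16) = (n^2 - 3*n + 2)/(n - 8)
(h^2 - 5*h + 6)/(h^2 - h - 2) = (h - 3)/(h + 1)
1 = 1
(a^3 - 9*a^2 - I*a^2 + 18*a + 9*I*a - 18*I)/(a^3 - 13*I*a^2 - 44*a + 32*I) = (a^2 - 9*a + 18)/(a^2 - 12*I*a - 32)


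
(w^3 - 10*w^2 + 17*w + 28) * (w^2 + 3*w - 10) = w^5 - 7*w^4 - 23*w^3 + 179*w^2 - 86*w - 280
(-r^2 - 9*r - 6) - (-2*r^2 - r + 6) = r^2 - 8*r - 12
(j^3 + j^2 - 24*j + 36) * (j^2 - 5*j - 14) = j^5 - 4*j^4 - 43*j^3 + 142*j^2 + 156*j - 504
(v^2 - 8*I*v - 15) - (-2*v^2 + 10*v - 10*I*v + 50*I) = 3*v^2 - 10*v + 2*I*v - 15 - 50*I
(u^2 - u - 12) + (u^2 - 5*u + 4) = 2*u^2 - 6*u - 8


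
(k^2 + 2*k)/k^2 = (k + 2)/k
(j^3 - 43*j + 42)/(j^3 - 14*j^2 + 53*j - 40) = (j^2 + j - 42)/(j^2 - 13*j + 40)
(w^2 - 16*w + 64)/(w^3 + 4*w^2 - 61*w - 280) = (w - 8)/(w^2 + 12*w + 35)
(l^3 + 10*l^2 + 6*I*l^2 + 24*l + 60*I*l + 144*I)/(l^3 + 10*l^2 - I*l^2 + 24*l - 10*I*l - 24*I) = (l + 6*I)/(l - I)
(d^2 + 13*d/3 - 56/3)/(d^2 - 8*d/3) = (d + 7)/d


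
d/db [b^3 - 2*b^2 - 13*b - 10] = 3*b^2 - 4*b - 13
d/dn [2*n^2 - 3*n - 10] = 4*n - 3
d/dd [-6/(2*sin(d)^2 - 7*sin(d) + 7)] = 6*(4*sin(d) - 7)*cos(d)/(-7*sin(d) - cos(2*d) + 8)^2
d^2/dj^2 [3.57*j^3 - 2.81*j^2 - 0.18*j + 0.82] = 21.42*j - 5.62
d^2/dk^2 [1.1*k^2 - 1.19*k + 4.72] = 2.20000000000000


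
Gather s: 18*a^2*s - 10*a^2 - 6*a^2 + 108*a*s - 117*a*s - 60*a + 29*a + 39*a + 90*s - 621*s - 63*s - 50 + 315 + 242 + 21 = -16*a^2 + 8*a + s*(18*a^2 - 9*a - 594) + 528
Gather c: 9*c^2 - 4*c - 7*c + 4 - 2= 9*c^2 - 11*c + 2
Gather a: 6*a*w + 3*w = 6*a*w + 3*w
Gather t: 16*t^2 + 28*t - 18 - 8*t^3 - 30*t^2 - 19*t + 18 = -8*t^3 - 14*t^2 + 9*t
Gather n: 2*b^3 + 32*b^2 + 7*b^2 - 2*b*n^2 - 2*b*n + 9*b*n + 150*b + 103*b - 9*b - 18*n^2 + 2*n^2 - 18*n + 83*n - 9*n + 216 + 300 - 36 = 2*b^3 + 39*b^2 + 244*b + n^2*(-2*b - 16) + n*(7*b + 56) + 480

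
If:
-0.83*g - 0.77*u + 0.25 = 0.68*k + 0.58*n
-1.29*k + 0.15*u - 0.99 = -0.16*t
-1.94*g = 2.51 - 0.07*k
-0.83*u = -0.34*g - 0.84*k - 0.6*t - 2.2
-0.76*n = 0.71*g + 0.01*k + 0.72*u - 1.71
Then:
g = -1.33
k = -0.98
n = 3.57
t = -1.64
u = -0.07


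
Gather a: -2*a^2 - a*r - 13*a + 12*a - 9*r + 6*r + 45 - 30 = -2*a^2 + a*(-r - 1) - 3*r + 15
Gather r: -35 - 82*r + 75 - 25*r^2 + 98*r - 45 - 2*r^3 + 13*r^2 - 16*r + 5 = -2*r^3 - 12*r^2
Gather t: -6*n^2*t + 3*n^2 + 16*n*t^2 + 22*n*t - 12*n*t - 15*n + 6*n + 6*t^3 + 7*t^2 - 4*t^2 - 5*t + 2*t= 3*n^2 - 9*n + 6*t^3 + t^2*(16*n + 3) + t*(-6*n^2 + 10*n - 3)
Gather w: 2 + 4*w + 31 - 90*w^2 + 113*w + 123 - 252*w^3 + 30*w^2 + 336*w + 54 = -252*w^3 - 60*w^2 + 453*w + 210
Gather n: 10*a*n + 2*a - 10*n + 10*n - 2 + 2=10*a*n + 2*a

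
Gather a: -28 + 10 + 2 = -16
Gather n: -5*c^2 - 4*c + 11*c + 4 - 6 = -5*c^2 + 7*c - 2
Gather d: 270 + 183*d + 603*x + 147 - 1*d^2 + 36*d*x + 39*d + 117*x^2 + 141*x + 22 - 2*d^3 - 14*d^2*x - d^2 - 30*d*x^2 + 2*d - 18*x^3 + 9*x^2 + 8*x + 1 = -2*d^3 + d^2*(-14*x - 2) + d*(-30*x^2 + 36*x + 224) - 18*x^3 + 126*x^2 + 752*x + 440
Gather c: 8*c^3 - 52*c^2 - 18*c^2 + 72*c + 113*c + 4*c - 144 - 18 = 8*c^3 - 70*c^2 + 189*c - 162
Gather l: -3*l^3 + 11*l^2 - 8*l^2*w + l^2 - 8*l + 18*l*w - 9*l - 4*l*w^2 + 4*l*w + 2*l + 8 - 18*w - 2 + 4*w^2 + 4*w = -3*l^3 + l^2*(12 - 8*w) + l*(-4*w^2 + 22*w - 15) + 4*w^2 - 14*w + 6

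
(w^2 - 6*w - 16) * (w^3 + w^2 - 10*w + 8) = w^5 - 5*w^4 - 32*w^3 + 52*w^2 + 112*w - 128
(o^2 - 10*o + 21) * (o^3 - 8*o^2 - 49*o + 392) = o^5 - 18*o^4 + 52*o^3 + 714*o^2 - 4949*o + 8232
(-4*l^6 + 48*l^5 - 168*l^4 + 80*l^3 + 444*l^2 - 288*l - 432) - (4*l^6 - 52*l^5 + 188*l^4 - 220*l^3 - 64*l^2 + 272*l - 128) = -8*l^6 + 100*l^5 - 356*l^4 + 300*l^3 + 508*l^2 - 560*l - 304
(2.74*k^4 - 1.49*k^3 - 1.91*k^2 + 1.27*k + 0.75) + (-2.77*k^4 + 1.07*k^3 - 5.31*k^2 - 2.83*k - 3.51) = -0.0299999999999998*k^4 - 0.42*k^3 - 7.22*k^2 - 1.56*k - 2.76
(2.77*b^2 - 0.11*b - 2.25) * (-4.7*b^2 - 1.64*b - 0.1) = -13.019*b^4 - 4.0258*b^3 + 10.4784*b^2 + 3.701*b + 0.225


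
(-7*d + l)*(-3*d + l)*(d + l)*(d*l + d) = 21*d^4*l + 21*d^4 + 11*d^3*l^2 + 11*d^3*l - 9*d^2*l^3 - 9*d^2*l^2 + d*l^4 + d*l^3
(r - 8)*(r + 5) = r^2 - 3*r - 40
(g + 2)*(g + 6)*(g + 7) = g^3 + 15*g^2 + 68*g + 84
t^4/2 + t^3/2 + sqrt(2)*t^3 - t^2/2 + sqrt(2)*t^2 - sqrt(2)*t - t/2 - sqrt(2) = (t/2 + 1/2)*(t - 1)*(t + 1)*(t + 2*sqrt(2))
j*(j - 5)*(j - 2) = j^3 - 7*j^2 + 10*j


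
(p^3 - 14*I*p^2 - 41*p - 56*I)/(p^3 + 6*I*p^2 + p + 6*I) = (p^2 - 15*I*p - 56)/(p^2 + 5*I*p + 6)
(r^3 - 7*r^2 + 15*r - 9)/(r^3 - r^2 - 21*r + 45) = (r - 1)/(r + 5)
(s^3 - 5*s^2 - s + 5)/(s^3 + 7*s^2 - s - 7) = (s - 5)/(s + 7)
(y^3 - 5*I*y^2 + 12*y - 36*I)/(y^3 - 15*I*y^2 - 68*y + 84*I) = (y + 3*I)/(y - 7*I)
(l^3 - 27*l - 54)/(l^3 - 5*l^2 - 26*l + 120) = (l^2 + 6*l + 9)/(l^2 + l - 20)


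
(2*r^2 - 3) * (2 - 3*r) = -6*r^3 + 4*r^2 + 9*r - 6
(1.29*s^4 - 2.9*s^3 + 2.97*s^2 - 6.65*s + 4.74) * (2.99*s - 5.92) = 3.8571*s^5 - 16.3078*s^4 + 26.0483*s^3 - 37.4659*s^2 + 53.5406*s - 28.0608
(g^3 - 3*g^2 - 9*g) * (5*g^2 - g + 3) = 5*g^5 - 16*g^4 - 39*g^3 - 27*g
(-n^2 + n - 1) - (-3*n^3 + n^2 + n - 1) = 3*n^3 - 2*n^2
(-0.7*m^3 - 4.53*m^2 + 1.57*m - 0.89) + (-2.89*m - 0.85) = -0.7*m^3 - 4.53*m^2 - 1.32*m - 1.74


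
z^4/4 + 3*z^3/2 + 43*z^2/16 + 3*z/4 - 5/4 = (z/2 + 1)^2*(z - 1/2)*(z + 5/2)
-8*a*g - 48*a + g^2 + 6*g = (-8*a + g)*(g + 6)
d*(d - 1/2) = d^2 - d/2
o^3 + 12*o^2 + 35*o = o*(o + 5)*(o + 7)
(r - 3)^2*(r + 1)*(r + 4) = r^4 - r^3 - 17*r^2 + 21*r + 36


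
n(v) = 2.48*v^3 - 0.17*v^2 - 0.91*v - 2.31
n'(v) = 7.44*v^2 - 0.34*v - 0.91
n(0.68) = -2.23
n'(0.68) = 2.30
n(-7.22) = -937.99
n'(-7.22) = 389.38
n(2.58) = 36.80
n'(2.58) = 47.74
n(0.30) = -2.53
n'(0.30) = -0.34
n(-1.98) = -20.43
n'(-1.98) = 28.93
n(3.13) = 69.22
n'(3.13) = 70.91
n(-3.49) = -106.63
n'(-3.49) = 90.90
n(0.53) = -2.47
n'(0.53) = 1.00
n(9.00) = 1783.65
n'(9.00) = 598.67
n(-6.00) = -538.65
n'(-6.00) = 268.97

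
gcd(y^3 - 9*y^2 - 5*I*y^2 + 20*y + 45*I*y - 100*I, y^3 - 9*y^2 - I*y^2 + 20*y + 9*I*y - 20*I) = y^2 - 9*y + 20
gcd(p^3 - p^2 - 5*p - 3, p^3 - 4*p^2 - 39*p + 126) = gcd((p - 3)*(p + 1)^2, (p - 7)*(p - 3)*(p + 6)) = p - 3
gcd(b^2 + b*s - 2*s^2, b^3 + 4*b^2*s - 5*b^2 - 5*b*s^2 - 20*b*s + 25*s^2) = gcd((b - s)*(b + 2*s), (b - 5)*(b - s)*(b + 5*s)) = -b + s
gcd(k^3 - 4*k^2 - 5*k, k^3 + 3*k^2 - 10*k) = k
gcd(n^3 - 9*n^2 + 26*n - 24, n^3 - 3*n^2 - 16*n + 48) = n^2 - 7*n + 12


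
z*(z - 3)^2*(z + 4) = z^4 - 2*z^3 - 15*z^2 + 36*z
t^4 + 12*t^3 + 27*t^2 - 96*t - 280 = (t + 5)*(t + 7)*(t - 2*sqrt(2))*(t + 2*sqrt(2))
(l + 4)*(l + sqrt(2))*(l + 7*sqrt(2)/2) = l^3 + 4*l^2 + 9*sqrt(2)*l^2/2 + 7*l + 18*sqrt(2)*l + 28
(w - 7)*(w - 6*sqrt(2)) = w^2 - 6*sqrt(2)*w - 7*w + 42*sqrt(2)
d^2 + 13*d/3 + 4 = (d + 4/3)*(d + 3)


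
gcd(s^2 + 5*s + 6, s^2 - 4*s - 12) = s + 2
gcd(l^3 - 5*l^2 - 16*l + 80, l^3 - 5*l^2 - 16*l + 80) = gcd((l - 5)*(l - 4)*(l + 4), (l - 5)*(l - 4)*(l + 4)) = l^3 - 5*l^2 - 16*l + 80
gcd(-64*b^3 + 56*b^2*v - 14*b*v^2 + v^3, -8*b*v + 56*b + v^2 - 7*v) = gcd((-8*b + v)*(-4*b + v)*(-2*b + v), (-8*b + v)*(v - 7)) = -8*b + v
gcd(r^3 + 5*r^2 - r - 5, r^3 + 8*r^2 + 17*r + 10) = r^2 + 6*r + 5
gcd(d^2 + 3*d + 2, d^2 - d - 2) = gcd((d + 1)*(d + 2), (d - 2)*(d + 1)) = d + 1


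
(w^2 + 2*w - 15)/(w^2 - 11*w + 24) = (w + 5)/(w - 8)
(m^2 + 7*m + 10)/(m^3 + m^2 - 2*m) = (m + 5)/(m*(m - 1))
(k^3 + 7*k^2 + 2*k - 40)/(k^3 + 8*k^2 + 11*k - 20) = (k - 2)/(k - 1)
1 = 1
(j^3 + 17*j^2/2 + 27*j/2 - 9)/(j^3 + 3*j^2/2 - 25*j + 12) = (j + 3)/(j - 4)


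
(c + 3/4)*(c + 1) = c^2 + 7*c/4 + 3/4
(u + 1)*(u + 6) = u^2 + 7*u + 6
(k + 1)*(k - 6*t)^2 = k^3 - 12*k^2*t + k^2 + 36*k*t^2 - 12*k*t + 36*t^2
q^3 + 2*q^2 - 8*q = q*(q - 2)*(q + 4)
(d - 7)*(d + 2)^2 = d^3 - 3*d^2 - 24*d - 28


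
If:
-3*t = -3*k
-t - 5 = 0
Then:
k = -5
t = -5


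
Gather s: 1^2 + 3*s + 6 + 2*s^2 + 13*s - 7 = 2*s^2 + 16*s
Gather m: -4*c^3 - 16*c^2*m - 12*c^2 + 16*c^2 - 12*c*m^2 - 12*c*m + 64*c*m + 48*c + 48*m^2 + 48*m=-4*c^3 + 4*c^2 + 48*c + m^2*(48 - 12*c) + m*(-16*c^2 + 52*c + 48)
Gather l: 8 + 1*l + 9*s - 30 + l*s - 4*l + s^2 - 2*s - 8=l*(s - 3) + s^2 + 7*s - 30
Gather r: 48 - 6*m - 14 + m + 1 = 35 - 5*m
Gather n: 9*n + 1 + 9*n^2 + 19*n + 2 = 9*n^2 + 28*n + 3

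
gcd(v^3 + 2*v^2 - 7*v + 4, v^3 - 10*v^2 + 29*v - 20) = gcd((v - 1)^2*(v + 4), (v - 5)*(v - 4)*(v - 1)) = v - 1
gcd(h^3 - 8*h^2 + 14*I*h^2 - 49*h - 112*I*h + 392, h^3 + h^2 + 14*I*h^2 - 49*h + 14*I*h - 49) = h^2 + 14*I*h - 49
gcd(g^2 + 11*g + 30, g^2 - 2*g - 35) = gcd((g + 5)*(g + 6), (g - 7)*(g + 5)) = g + 5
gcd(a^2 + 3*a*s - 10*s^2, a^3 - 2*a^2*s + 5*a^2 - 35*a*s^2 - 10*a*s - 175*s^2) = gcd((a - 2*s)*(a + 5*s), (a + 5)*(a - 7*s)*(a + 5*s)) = a + 5*s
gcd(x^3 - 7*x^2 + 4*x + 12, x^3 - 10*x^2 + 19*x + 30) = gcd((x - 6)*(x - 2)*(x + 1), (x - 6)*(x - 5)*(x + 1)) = x^2 - 5*x - 6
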